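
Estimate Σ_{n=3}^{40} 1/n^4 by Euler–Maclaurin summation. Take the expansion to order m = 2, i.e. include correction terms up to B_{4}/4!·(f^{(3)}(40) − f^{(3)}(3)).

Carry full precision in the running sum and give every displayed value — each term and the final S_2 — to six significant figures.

The integral term ∫_3^40 1/x^4 dx = 0.0123405.
½[f(3) + f(40)] = ½[0.0123457 + 3.90625e-07] = 0.00617303.
Integral + boundary = 0.0185135.
k=1: B_{2}/(2)! × [f^{(1)}(40) − f^{(1)}(3)] = 1/12 × (-3.90625e-08 − (-0.0164609)) = 0.00137174.
Running total after k=1: 0.0198852.
k=2: B_{4}/(4)! × [f^{(3)}(40) − f^{(3)}(3)] = −1/720 × (-7.32422e-10 − (-0.0548697)) = -7.62079e-05.

S_2 ≈ 0.0198090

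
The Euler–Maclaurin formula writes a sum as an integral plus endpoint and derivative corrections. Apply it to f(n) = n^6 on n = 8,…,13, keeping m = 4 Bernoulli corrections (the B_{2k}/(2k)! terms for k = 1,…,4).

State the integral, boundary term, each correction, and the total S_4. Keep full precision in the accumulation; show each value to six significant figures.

S_4 ≈ 1.13779e+07

The integral term ∫_8^13 x^6 dx = 8.66448e+06.
½[f(8) + f(13)] = ½[262144 + 4.82681e+06] = 2.54448e+06.
Integral + boundary = 1.12090e+07.
Correction k=1: B_{2}/2! · (f^{(1)}(13) − f^{(1)}(8)) = 1/12 · (2.22776e+06 − 196608) = 169262.
Partial sum through k=1: 1.13782e+07.
Correction k=2: B_{4}/4! · (f^{(3)}(13) − f^{(3)}(8)) = −1/720 · (263640 − 61440.0) = -280.833.
Partial sum through k=2: 1.13779e+07.
Correction k=3: B_{6}/6! · (f^{(5)}(13) − f^{(5)}(8)) = 1/30240 · (9360.00 − 5760.00) = 0.119048.
Partial sum through k=3: 1.13779e+07.
Correction k=4: B_{8}/8! · (f^{(7)}(13) − f^{(7)}(8)) = −1/1209600 · (0.00000 − 0.00000) = 0.00000.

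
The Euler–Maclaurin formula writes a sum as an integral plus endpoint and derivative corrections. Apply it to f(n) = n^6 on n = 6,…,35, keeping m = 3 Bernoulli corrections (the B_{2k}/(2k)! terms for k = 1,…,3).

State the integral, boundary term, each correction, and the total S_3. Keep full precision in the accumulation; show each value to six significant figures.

S_3 ≈ 1.01367e+10

The integral term ∫_6^35 x^6 dx = 9.19129e+09.
½[f(6) + f(35)] = ½[46656.0 + 1.83827e+09] = 9.19156e+08.
So far: 1.01104e+10.
Correction k=1: B_{2}/2! · (f^{(1)}(35) − f^{(1)}(6)) = 1/12 · (3.15131e+08 − 46656.0) = 2.62570e+07.
After k=1: 1.01367e+10.
Correction k=2: B_{4}/4! · (f^{(3)}(35) − f^{(3)}(6)) = −1/720 · (5.14500e+06 − 25920.0) = -7109.83.
After k=2: 1.01367e+10.
Correction k=3: B_{6}/6! · (f^{(5)}(35) − f^{(5)}(6)) = 1/30240 · (25200.0 − 4320.00) = 0.690476.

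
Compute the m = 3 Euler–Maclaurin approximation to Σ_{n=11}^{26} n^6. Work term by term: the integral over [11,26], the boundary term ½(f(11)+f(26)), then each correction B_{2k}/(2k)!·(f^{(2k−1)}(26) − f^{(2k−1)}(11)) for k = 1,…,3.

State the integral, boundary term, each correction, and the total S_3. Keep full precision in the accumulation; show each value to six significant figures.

S_3 ≈ 1.30582e+09

Integral: ∫_11^26 x^6 dx = 1.14462e+09.
½[f(11) + f(26)] = ½[1.77156e+06 + 3.08916e+08] = 1.55344e+08.
So far: 1.29996e+09.
k=1: B_{2}/(2)! × [f^{(1)}(26) − f^{(1)}(11)] = 1/12 × (7.12883e+07 − 966306) = 5.86016e+06.
After k=1: 1.30582e+09.
k=2: B_{4}/(4)! × [f^{(3)}(26) − f^{(3)}(11)] = −1/720 × (2.10912e+06 − 159720) = -2707.50.
After k=2: 1.30582e+09.
k=3: B_{6}/(6)! × [f^{(5)}(26) − f^{(5)}(11)] = 1/30240 × (18720.0 − 7920.00) = 0.357143.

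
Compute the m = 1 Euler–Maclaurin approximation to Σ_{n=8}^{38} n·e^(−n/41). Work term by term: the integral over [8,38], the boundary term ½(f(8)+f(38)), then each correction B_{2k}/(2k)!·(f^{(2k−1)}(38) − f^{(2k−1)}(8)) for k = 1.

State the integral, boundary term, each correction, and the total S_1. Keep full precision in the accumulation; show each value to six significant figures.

Integral: ∫_8^38 x·e^(−x/41) dx = 370.855.
Boundary: ½(f(8) + f(38)) = ½(6.58187 + 15.0407) = 10.8113.
Running total after boundary: 381.667.
k=1: B_{2}/(2)! × [f^{(1)}(38) − f^{(1)}(8)] = 1/12 × (0.0289615 − 0.662201) = -0.0527699.

S_1 ≈ 381.614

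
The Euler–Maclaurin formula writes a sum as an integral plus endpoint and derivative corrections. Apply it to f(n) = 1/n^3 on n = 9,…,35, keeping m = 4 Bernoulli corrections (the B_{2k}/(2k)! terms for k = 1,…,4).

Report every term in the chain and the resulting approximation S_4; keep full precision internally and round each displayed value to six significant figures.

The integral term ∫_9^35 1/x^3 dx = 0.00576468.
Boundary: ½(f(9) + f(35)) = ½(0.00137174 + 2.33236e-05) = 0.000697533.
Integral + boundary = 0.00646221.
k=1: B_{2}/(2)! × [f^{(1)}(35) − f^{(1)}(9)] = 1/12 × (-1.99917e-06 − (-0.000457247)) = 3.79374e-05.
After k=1: 0.00650015.
k=2: B_{4}/(4)! × [f^{(3)}(35) − f^{(3)}(9)] = −1/720 × (-3.26395e-08 − (-0.000112901)) = -1.56761e-07.
After k=2: 0.00649999.
k=3: B_{6}/(6)! × [f^{(5)}(35) − f^{(5)}(9)] = 1/30240 × (-1.11907e-09 − (-5.85410e-05)) = 1.93584e-09.
After k=3: 0.00649999.
k=4: B_{8}/(8)! × [f^{(7)}(35) − f^{(7)}(9)] = −1/1209600 × (-6.57737e-11 − (-5.20365e-05)) = -4.30195e-11.

S_4 ≈ 0.00649999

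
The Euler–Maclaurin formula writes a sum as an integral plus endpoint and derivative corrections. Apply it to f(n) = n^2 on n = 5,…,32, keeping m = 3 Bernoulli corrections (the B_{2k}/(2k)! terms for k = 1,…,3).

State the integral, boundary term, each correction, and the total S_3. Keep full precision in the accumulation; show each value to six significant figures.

S_3 ≈ 11410.0

Integral: ∫_5^32 x^2 dx = 10881.0.
Endpoint term: (f(5) + f(32))/2 = (25.0000 + 1024.00)/2 = 524.500.
So far: 11405.5.
Order-1 term: 1/12 · (64.0000 − 10.0000) = 4.50000.
Partial sum through k=1: 11410.0.
Order-2 term: −1/720 · (0.00000 − 0.00000) = 0.00000.
Partial sum through k=2: 11410.0.
Order-3 term: 1/30240 · (0.00000 − 0.00000) = 0.00000.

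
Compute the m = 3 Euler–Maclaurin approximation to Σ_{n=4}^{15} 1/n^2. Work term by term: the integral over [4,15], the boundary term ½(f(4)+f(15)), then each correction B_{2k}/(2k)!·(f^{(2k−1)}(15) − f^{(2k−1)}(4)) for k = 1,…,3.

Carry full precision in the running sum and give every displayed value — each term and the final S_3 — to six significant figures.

∫_4^15 1/x^2 dx evaluates to 0.183333.
Endpoint term: (f(4) + f(15))/2 = (0.0625000 + 0.00444444)/2 = 0.0334722.
Running total after boundary: 0.216806.
Order-1 term: 1/12 · (-0.000592593 − (-0.0312500)) = 0.00255478.
Running total after k=1: 0.219360.
Order-2 term: −1/720 · (-3.16049e-05 − (-0.0234375)) = -3.25082e-05.
Running total after k=2: 0.219328.
Order-3 term: 1/30240 · (-4.21399e-06 − (-0.0439453)) = 1.45308e-06.

S_3 ≈ 0.219329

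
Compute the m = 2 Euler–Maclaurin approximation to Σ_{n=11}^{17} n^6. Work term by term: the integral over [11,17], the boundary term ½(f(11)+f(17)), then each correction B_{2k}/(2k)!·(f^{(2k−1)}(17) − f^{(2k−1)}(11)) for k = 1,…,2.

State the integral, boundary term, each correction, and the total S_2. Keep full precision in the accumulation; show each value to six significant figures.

∫_11^17 x^6 dx evaluates to 5.58359e+07.
½[f(11) + f(17)] = ½[1.77156e+06 + 2.41376e+07] = 1.29546e+07.
Integral + boundary = 6.87905e+07.
Correction k=1: B_{2}/2! · (f^{(1)}(17) − f^{(1)}(11)) = 1/12 · (8.51914e+06 − 966306) = 629403.
Running total after k=1: 6.94199e+07.
Correction k=2: B_{4}/4! · (f^{(3)}(17) − f^{(3)}(11)) = −1/720 · (589560 − 159720) = -597.000.

S_2 ≈ 6.94193e+07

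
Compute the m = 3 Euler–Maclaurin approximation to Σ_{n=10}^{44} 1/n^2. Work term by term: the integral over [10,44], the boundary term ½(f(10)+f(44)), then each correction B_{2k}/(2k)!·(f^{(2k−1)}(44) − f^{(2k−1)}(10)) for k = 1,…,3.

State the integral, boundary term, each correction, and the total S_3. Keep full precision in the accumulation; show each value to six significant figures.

∫_10^44 1/x^2 dx evaluates to 0.0772727.
Endpoint term: (f(10) + f(44))/2 = (0.0100000 + 0.000516529)/2 = 0.00525826.
Running total after boundary: 0.0825310.
Order-1 term: 1/12 · (-2.34786e-05 − (-0.00200000)) = 0.000164710.
Partial sum through k=1: 0.0826957.
Order-2 term: −1/720 · (-1.45528e-07 − (-0.000240000)) = -3.33131e-07.
Partial sum through k=2: 0.0826954.
Order-3 term: 1/30240 · (-2.25509e-09 − (-7.20000e-05)) = 2.38088e-09.

S_3 ≈ 0.0826954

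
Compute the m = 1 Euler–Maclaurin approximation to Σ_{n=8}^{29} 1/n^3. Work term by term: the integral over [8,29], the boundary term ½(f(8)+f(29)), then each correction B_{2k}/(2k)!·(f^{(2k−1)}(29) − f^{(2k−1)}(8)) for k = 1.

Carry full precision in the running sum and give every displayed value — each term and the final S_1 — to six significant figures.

∫_8^29 1/x^3 dx evaluates to 0.00721797.
Endpoint term: (f(8) + f(29))/2 = (0.00195312 + 4.10021e-05)/2 = 0.000997064.
Running total after boundary: 0.00821503.
k=1: B_{2}/(2)! × [f^{(1)}(29) − f^{(1)}(8)] = 1/12 × (-4.24160e-06 − (-0.000732422)) = 6.06817e-05.

S_1 ≈ 0.00827571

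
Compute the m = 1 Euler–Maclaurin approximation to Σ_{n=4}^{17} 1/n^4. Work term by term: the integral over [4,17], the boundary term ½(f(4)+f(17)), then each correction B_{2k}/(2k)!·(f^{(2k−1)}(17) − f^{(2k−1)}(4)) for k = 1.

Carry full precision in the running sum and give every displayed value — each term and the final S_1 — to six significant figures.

S_1 ≈ 0.00742488

The integral term ∫_4^17 1/x^4 dx = 0.00514049.
Boundary: ½(f(4) + f(17)) = ½(0.00390625 + 1.19730e-05) = 0.00195911.
Integral + boundary = 0.00709960.
Order-1 term: 1/12 · (-2.81719e-06 − (-0.00390625)) = 0.000325286.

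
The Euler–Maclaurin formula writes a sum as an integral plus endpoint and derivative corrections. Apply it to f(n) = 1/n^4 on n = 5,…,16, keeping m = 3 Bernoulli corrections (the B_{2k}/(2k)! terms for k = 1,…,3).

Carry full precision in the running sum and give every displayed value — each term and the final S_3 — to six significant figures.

∫_5^16 1/x^4 dx evaluates to 0.00258529.
½[f(5) + f(16)] = ½[0.00160000 + 1.52588e-05] = 0.000807629.
Running total after boundary: 0.00339292.
Correction k=1: B_{2}/2! · (f^{(1)}(16) − f^{(1)}(5)) = 1/12 · (-3.81470e-06 − (-0.00128000)) = 0.000106349.
Running total after k=1: 0.00349926.
Correction k=2: B_{4}/4! · (f^{(3)}(16) − f^{(3)}(5)) = −1/720 · (-4.47035e-07 − (-0.00153600)) = -2.13271e-06.
Running total after k=2: 0.00349713.
Correction k=3: B_{6}/6! · (f^{(5)}(16) − f^{(5)}(5)) = 1/30240 · (-9.77889e-08 − (-0.00344064)) = 1.13775e-07.

S_3 ≈ 0.00349725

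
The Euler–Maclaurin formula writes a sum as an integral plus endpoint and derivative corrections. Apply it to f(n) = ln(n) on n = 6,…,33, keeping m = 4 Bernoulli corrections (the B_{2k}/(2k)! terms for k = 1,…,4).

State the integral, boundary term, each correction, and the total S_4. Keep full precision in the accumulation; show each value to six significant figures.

Integral: ∫_6^33 ln(x) dx = 77.6342.
Endpoint term: (f(6) + f(33))/2 = (1.79176 + 3.49651)/2 = 2.64413.
So far: 80.2783.
Order-1 term: 1/12 · (0.0303030 − 0.166667) = -0.0113636.
Running total after k=1: 80.2670.
Order-2 term: −1/720 · (5.56529e-05 − 0.00925926) = 1.27828e-05.
Running total after k=2: 80.2670.
Order-3 term: 1/30240 · (6.13256e-07 − 0.00308642) = -1.02044e-07.
Running total after k=3: 80.2670.
Order-4 term: −1/1209600 · (1.68941e-08 − 0.00257202) = 2.12632e-09.

S_4 ≈ 80.2670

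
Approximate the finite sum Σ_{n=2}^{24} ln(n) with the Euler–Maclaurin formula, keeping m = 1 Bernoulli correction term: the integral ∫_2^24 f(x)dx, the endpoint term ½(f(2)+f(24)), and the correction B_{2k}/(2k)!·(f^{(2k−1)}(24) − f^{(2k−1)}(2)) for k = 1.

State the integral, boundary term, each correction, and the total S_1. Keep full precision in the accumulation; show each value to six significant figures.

S_1 ≈ 54.7844

∫_2^24 ln(x) dx evaluates to 52.8870.
Endpoint term: (f(2) + f(24))/2 = (0.693147 + 3.17805)/2 = 1.93560.
Running total after boundary: 54.8226.
Order-1 term: 1/12 · (0.0416667 − 0.500000) = -0.0381944.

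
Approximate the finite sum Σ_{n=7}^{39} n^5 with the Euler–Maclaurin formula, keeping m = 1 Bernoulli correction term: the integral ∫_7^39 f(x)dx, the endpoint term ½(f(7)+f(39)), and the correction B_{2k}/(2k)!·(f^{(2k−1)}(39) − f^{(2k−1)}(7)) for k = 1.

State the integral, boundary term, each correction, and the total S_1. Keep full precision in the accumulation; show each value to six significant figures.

Integral: ∫_7^39 x^5 dx = 5.86438e+08.
Boundary: ½(f(7) + f(39)) = ½(16807.0 + 9.02242e+07) = 4.51205e+07.
Running total after boundary: 6.31558e+08.
Order-1 term: 1/12 · (1.15672e+07 − 12005.0) = 962933.

S_1 ≈ 6.32521e+08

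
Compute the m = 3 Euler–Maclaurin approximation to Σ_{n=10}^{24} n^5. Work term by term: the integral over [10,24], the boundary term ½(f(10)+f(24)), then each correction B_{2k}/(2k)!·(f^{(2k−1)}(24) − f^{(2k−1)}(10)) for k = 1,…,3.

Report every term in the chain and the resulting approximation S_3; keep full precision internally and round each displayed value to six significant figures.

The integral term ∫_10^24 x^5 dx = 3.16838e+07.
Endpoint term: (f(10) + f(24))/2 = (100000 + 7.96262e+06)/2 = 4.03131e+06.
Integral + boundary = 3.57151e+07.
Order-1 term: 1/12 · (1.65888e+06 − 50000.0) = 134073.
Partial sum through k=1: 3.58492e+07.
Order-2 term: −1/720 · (34560.0 − 6000.00) = -39.6667.
Partial sum through k=2: 3.58492e+07.
Order-3 term: 1/30240 · (120.000 − 120.000) = 0.00000.

S_3 ≈ 3.58492e+07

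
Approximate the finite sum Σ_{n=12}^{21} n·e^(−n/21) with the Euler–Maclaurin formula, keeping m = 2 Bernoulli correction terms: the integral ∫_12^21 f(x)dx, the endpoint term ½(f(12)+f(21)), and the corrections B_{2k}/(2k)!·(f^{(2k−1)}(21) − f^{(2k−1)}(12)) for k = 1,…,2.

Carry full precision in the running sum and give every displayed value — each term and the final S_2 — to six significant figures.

The integral term ∫_12^21 x·e^(−x/21) dx = 66.8800.
Boundary: ½(f(12) + f(21)) = ½(6.77662 + 7.72547) = 7.25104.
So far: 74.1310.
k=1: B_{2}/(2)! × [f^{(1)}(21) − f^{(1)}(12)] = 1/12 × (0.00000 − 0.242022) = -0.0201685.
Partial sum through k=1: 74.1109.
k=2: B_{4}/(4)! × [f^{(3)}(21) − f^{(3)}(12)] = −1/720 × (0.00166839 − 0.00310988) = 2.00208e-06.

S_2 ≈ 74.1109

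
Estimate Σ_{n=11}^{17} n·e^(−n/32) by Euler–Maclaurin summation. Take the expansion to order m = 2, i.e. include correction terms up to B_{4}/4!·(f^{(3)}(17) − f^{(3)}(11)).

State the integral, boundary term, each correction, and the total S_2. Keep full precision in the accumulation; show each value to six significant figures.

The integral term ∫_11^17 x·e^(−x/32) dx = 53.9505.
½[f(11) + f(17)] = ½[7.80017 + 9.99378] = 8.89698.
Integral + boundary = 62.8474.
Correction k=1: B_{2}/2! · (f^{(1)}(17) − f^{(1)}(11)) = 1/12 · (0.275564 − 0.465351) = -0.0158156.
After k=1: 62.8316.
Correction k=2: B_{4}/4! · (f^{(3)}(17) − f^{(3)}(11)) = −1/720 · (0.00141729 − 0.00183942) = 5.86290e-07.

S_2 ≈ 62.8316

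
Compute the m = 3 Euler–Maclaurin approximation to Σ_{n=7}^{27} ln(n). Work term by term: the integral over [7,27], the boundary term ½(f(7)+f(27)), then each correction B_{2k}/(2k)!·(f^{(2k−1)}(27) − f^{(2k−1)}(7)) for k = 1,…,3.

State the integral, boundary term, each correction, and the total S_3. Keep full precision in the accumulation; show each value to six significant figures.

S_3 ≈ 57.9783

Integral: ∫_7^27 ln(x) dx = 55.3662.
Boundary: ½(f(7) + f(27)) = ½(1.94591 + 3.29584) = 2.62087.
Running total after boundary: 57.9871.
k=1: B_{2}/(2)! × [f^{(1)}(27) − f^{(1)}(7)] = 1/12 × (0.0370370 − 0.142857) = -0.00881834.
After k=1: 57.9783.
k=2: B_{4}/(4)! × [f^{(3)}(27) − f^{(3)}(7)] = −1/720 × (0.000101611 − 0.00583090) = 7.95735e-06.
After k=2: 57.9783.
k=3: B_{6}/(6)! × [f^{(5)}(27) − f^{(5)}(7)] = 1/30240 × (1.67260e-06 − 0.00142798) = -4.71661e-08.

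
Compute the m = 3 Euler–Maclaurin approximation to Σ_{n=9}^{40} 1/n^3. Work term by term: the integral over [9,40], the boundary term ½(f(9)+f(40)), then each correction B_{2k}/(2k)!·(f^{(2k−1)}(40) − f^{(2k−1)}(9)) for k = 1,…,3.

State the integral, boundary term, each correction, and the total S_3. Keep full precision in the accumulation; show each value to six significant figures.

∫_9^40 1/x^3 dx evaluates to 0.00586034.
Boundary: ½(f(9) + f(40)) = ½(0.00137174 + 1.56250e-05) = 0.000693684.
So far: 0.00655402.
k=1: B_{2}/(2)! × [f^{(1)}(40) − f^{(1)}(9)] = 1/12 × (-1.17187e-06 − (-0.000457247)) = 3.80063e-05.
Running total after k=1: 0.00659203.
k=2: B_{4}/(4)! × [f^{(3)}(40) − f^{(3)}(9)] = −1/720 × (-1.46484e-08 − (-0.000112901)) = -1.56786e-07.
Running total after k=2: 0.00659187.
k=3: B_{6}/(6)! × [f^{(5)}(40) − f^{(5)}(9)] = 1/30240 × (-3.84521e-10 − (-5.85410e-05)) = 1.93587e-09.

S_3 ≈ 0.00659187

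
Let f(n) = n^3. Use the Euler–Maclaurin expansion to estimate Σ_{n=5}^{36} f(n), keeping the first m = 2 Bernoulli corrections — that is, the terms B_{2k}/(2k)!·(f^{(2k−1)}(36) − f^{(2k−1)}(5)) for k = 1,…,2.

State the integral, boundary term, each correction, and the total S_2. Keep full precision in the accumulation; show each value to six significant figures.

S_2 ≈ 443456

The integral term ∫_5^36 x^3 dx = 419748.
Endpoint term: (f(5) + f(36))/2 = (125.000 + 46656.0)/2 = 23390.5.
Running total after boundary: 443138.
k=1: B_{2}/(2)! × [f^{(1)}(36) − f^{(1)}(5)] = 1/12 × (3888.00 − 75.0000) = 317.750.
Partial sum through k=1: 443456.
k=2: B_{4}/(4)! × [f^{(3)}(36) − f^{(3)}(5)] = −1/720 × (6.00000 − 6.00000) = 0.00000.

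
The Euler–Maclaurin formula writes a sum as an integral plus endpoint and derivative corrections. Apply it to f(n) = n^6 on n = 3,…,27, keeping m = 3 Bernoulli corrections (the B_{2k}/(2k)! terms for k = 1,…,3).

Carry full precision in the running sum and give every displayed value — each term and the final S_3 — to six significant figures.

S_3 ≈ 1.69522e+09

Integral: ∫_3^27 x^6 dx = 1.49434e+09.
Endpoint term: (f(3) + f(27))/2 = (729.000 + 3.87420e+08)/2 = 1.93711e+08.
Integral + boundary = 1.68805e+09.
k=1: B_{2}/(2)! × [f^{(1)}(27) − f^{(1)}(3)] = 1/12 × (8.60934e+07 − 1458.00) = 7.17433e+06.
Running total after k=1: 1.69522e+09.
k=2: B_{4}/(4)! × [f^{(3)}(27) − f^{(3)}(3)] = −1/720 × (2.36196e+06 − 3240.00) = -3276.00.
Running total after k=2: 1.69522e+09.
k=3: B_{6}/(6)! × [f^{(5)}(27) − f^{(5)}(3)] = 1/30240 × (19440.0 − 2160.00) = 0.571429.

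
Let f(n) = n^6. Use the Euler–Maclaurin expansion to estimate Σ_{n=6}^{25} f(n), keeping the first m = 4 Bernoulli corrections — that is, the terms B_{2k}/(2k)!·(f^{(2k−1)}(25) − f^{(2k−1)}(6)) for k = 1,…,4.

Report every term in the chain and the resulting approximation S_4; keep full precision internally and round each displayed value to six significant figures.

Integral: ∫_6^25 x^6 dx = 8.71891e+08.
Boundary: ½(f(6) + f(25)) = ½(46656.0 + 2.44141e+08) = 1.22094e+08.
Running total after boundary: 9.93984e+08.
Order-1 term: 1/12 · (5.85938e+07 − 46656.0) = 4.87892e+06.
Partial sum through k=1: 9.98863e+08.
Order-2 term: −1/720 · (1.87500e+06 − 25920.0) = -2568.17.
Partial sum through k=2: 9.98861e+08.
Order-3 term: 1/30240 · (18000.0 − 4320.00) = 0.452381.
Partial sum through k=3: 9.98861e+08.
Order-4 term: −1/1209600 · (0.00000 − 0.00000) = 0.00000.

S_4 ≈ 9.98861e+08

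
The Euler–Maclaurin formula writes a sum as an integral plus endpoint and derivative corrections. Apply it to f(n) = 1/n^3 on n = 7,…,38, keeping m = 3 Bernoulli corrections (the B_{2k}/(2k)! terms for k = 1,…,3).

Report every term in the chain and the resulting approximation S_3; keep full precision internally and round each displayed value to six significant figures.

The integral term ∫_7^38 1/x^3 dx = 0.00985782.
Boundary: ½(f(7) + f(38)) = ½(0.00291545 + 1.82242e-05) = 0.00146684.
Integral + boundary = 0.0113247.
Order-1 term: 1/12 · (-1.43876e-06 − (-0.00124948)) = 0.000104003.
After k=1: 0.0114287.
Order-2 term: −1/720 · (-1.99274e-08 − (-0.000509992)) = -7.08294e-07.
After k=2: 0.0114280.
Order-3 term: 1/30240 · (-5.79605e-10 − (-0.000437136)) = 1.44555e-08.

S_3 ≈ 0.0114280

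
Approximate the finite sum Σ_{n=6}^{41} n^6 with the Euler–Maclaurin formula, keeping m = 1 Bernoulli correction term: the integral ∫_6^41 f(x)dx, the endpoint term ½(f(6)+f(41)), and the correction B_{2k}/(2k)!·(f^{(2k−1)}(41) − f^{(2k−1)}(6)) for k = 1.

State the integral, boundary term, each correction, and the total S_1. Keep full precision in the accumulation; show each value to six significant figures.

S_1 ≈ 3.02550e+10

∫_6^41 x^6 dx evaluates to 2.78220e+10.
Endpoint term: (f(6) + f(41))/2 = (46656.0 + 4.75010e+09)/2 = 2.37508e+09.
Integral + boundary = 3.01971e+10.
Order-1 term: 1/12 · (6.95137e+08 − 46656.0) = 5.79242e+07.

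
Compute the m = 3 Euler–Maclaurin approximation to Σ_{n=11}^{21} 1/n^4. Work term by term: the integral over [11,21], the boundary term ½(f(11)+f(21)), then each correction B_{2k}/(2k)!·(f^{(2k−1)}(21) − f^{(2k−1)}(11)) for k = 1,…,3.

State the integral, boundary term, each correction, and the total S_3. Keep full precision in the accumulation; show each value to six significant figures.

Integral: ∫_11^21 1/x^4 dx = 0.000214445.
Boundary: ½(f(11) + f(21)) = ½(6.83013e-05 + 5.14189e-06) = 3.67216e-05.
So far: 0.000251167.
Correction k=1: B_{2}/2! · (f^{(1)}(21) − f^{(1)}(11)) = 1/12 · (-9.79408e-07 − (-2.48369e-05)) = 1.98812e-06.
Running total after k=1: 0.000253155.
Correction k=2: B_{4}/4! · (f^{(3)}(21) − f^{(3)}(11)) = −1/720 · (-6.66264e-08 − (-6.15790e-06)) = -8.46010e-09.
Running total after k=2: 0.000253146.
Correction k=3: B_{6}/6! · (f^{(5)}(21) − f^{(5)}(11)) = 1/30240 · (-8.46049e-09 − (-2.84994e-06)) = 9.39641e-11.

S_3 ≈ 0.000253146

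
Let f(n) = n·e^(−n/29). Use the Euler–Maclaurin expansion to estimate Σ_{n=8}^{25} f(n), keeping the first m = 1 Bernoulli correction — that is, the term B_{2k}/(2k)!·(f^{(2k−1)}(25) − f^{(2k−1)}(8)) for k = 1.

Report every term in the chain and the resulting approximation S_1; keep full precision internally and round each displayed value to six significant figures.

Integral: ∫_8^25 x·e^(−x/29) dx = 153.016.
Boundary: ½(f(8) + f(25)) = ½(6.07134 + 10.5572) = 8.31426.
So far: 161.331.
k=1: B_{2}/(2)! × [f^{(1)}(25) − f^{(1)}(8)] = 1/12 × (0.0582465 − 0.549561) = -0.0409429.

S_1 ≈ 161.290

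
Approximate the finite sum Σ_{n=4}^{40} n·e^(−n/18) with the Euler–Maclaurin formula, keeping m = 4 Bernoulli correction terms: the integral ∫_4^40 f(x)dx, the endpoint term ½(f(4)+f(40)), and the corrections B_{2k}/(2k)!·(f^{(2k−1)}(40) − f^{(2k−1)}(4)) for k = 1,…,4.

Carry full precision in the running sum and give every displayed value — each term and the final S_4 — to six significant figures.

∫_4^40 x·e^(−x/18) dx evaluates to 203.956.
Boundary: ½(f(4) + f(40)) = ½(3.20295 + 4.33472) = 3.76884.
Integral + boundary = 207.725.
Correction k=1: B_{2}/2! · (f^{(1)}(40) − f^{(1)}(4)) = 1/12 · (-0.132450 − 0.622796) = -0.0629371.
Running total after k=1: 207.662.
Correction k=2: B_{4}/4! · (f^{(3)}(40) − f^{(3)}(4)) = −1/720 · (0.000260143 − 0.00686503) = 9.17346e-06.
Running total after k=2: 207.662.
Correction k=3: B_{6}/6! · (f^{(5)}(40) − f^{(5)}(4)) = 1/30240 · (2.86753e-06 − 3.64440e-05) = -1.11033e-09.
Running total after k=3: 207.662.
Correction k=4: B_{8}/8! · (f^{(7)}(40) − f^{(7)}(4)) = −1/1209600 · (1.52227e-08 − 1.59567e-07) = 1.19332e-13.

S_4 ≈ 207.662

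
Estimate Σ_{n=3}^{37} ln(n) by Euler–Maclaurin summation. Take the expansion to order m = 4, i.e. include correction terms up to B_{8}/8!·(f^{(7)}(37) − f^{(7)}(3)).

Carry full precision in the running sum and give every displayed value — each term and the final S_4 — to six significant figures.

Integral: ∫_3^37 ln(x) dx = 96.3081.
Boundary: ½(f(3) + f(37)) = ½(1.09861 + 3.61092) = 2.35477.
Running total after boundary: 98.6629.
k=1: B_{2}/(2)! × [f^{(1)}(37) − f^{(1)}(3)] = 1/12 × (0.0270270 − 0.333333) = -0.0255255.
Partial sum through k=1: 98.6374.
k=2: B_{4}/(4)! × [f^{(3)}(37) − f^{(3)}(3)] = −1/720 × (3.94843e-05 − 0.0740741) = 0.000102826.
Partial sum through k=2: 98.6375.
k=3: B_{6}/(6)! × [f^{(5)}(37) − f^{(5)}(3)] = 1/30240 × (3.46101e-07 − 0.0987654) = -3.26604e-06.
Partial sum through k=3: 98.6375.
k=4: B_{8}/(8)! × [f^{(7)}(37) − f^{(7)}(3)] = −1/1209600 × (7.58439e-09 − 0.329218) = 2.72171e-07.

S_4 ≈ 98.6375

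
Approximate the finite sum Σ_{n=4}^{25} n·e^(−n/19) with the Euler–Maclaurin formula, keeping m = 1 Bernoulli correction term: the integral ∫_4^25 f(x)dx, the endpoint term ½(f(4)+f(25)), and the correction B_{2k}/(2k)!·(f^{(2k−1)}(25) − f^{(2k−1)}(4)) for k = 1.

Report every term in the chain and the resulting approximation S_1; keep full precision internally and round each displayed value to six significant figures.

∫_4^25 x·e^(−x/19) dx evaluates to 129.772.
½[f(4) + f(25)] = ½[3.24063 + 6.70656] = 4.97360.
Integral + boundary = 134.745.
Order-1 term: 1/12 · (-0.0847145 − 0.639598) = -0.0603594.

S_1 ≈ 134.685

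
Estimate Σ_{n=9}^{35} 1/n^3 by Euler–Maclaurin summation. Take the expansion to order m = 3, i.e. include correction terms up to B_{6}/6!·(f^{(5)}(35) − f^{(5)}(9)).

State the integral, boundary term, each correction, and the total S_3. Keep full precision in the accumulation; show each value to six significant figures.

The integral term ∫_9^35 1/x^3 dx = 0.00576468.
Boundary: ½(f(9) + f(35)) = ½(0.00137174 + 2.33236e-05) = 0.000697533.
Running total after boundary: 0.00646221.
Correction k=1: B_{2}/2! · (f^{(1)}(35) − f^{(1)}(9)) = 1/12 · (-1.99917e-06 − (-0.000457247)) = 3.79374e-05.
Partial sum through k=1: 0.00650015.
Correction k=2: B_{4}/4! · (f^{(3)}(35) − f^{(3)}(9)) = −1/720 · (-3.26395e-08 − (-0.000112901)) = -1.56761e-07.
Partial sum through k=2: 0.00649999.
Correction k=3: B_{6}/6! · (f^{(5)}(35) − f^{(5)}(9)) = 1/30240 · (-1.11907e-09 − (-5.85410e-05)) = 1.93584e-09.

S_3 ≈ 0.00649999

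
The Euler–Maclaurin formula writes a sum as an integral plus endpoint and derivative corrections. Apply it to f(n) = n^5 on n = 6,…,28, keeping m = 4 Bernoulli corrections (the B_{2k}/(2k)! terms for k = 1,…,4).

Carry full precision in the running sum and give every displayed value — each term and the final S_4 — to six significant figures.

Integral: ∫_6^28 x^5 dx = 8.03073e+07.
½[f(6) + f(28)] = ½[7776.00 + 1.72104e+07] = 8.60907e+06.
Integral + boundary = 8.89163e+07.
k=1: B_{2}/(2)! × [f^{(1)}(28) − f^{(1)}(6)] = 1/12 × (3.07328e+06 − 6480.00) = 255567.
Running total after k=1: 8.91719e+07.
k=2: B_{4}/(4)! × [f^{(3)}(28) − f^{(3)}(6)] = −1/720 × (47040.0 − 2160.00) = -62.3333.
Running total after k=2: 8.91719e+07.
k=3: B_{6}/(6)! × [f^{(5)}(28) − f^{(5)}(6)] = 1/30240 × (120.000 − 120.000) = 0.00000.
Running total after k=3: 8.91719e+07.
k=4: B_{8}/(8)! × [f^{(7)}(28) − f^{(7)}(6)] = −1/1209600 × (0.00000 − 0.00000) = 0.00000.

S_4 ≈ 8.91719e+07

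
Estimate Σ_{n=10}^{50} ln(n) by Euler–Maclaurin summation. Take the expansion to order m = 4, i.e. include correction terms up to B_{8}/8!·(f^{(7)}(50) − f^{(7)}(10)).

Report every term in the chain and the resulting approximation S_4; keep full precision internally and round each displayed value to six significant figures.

∫_10^50 ln(x) dx evaluates to 132.575.
½[f(10) + f(50)] = ½[2.30259 + 3.91202] = 3.10730.
Running total after boundary: 135.683.
Correction k=1: B_{2}/2! · (f^{(1)}(50) − f^{(1)}(10)) = 1/12 · (0.0200000 − 0.100000) = -0.00666667.
Partial sum through k=1: 135.676.
Correction k=2: B_{4}/4! · (f^{(3)}(50) − f^{(3)}(10)) = −1/720 · (1.60000e-05 − 0.00200000) = 2.75556e-06.
Partial sum through k=2: 135.676.
Correction k=3: B_{6}/6! · (f^{(5)}(50) − f^{(5)}(10)) = 1/30240 · (7.68000e-08 − 0.000240000) = -7.93397e-09.
Partial sum through k=3: 135.676.
Correction k=4: B_{8}/8! · (f^{(7)}(50) − f^{(7)}(10)) = −1/1209600 · (9.21600e-10 − 7.20000e-05) = 5.95230e-11.

S_4 ≈ 135.676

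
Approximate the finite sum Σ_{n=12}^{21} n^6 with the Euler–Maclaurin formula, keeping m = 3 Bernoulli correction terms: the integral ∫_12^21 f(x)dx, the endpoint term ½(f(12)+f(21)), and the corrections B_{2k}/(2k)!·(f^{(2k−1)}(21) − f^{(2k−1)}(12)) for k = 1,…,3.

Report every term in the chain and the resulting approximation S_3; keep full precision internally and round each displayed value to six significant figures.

S_3 ≈ 2.98472e+08

Integral: ∫_12^21 x^6 dx = 2.52180e+08.
Endpoint term: (f(12) + f(21))/2 = (2.98598e+06 + 8.57661e+07)/2 = 4.43761e+07.
So far: 2.96556e+08.
Correction k=1: B_{2}/2! · (f^{(1)}(21) − f^{(1)}(12)) = 1/12 · (2.45046e+07 − 1.49299e+06) = 1.91763e+06.
Partial sum through k=1: 2.98473e+08.
Correction k=2: B_{4}/4! · (f^{(3)}(21) − f^{(3)}(12)) = −1/720 · (1.11132e+06 − 207360) = -1255.50.
Partial sum through k=2: 2.98472e+08.
Correction k=3: B_{6}/6! · (f^{(5)}(21) − f^{(5)}(12)) = 1/30240 · (15120.0 − 8640.00) = 0.214286.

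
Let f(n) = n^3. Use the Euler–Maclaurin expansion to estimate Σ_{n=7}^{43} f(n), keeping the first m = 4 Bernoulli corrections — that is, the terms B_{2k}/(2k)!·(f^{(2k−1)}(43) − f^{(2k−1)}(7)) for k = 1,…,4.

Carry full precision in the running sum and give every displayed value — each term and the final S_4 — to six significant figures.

S_4 ≈ 894475

The integral term ∫_7^43 x^3 dx = 854100.
Endpoint term: (f(7) + f(43))/2 = (343.000 + 79507.0)/2 = 39925.0.
So far: 894025.
Order-1 term: 1/12 · (5547.00 − 147.000) = 450.000.
Running total after k=1: 894475.
Order-2 term: −1/720 · (6.00000 − 6.00000) = 0.00000.
Running total after k=2: 894475.
Order-3 term: 1/30240 · (0.00000 − 0.00000) = 0.00000.
Running total after k=3: 894475.
Order-4 term: −1/1209600 · (0.00000 − 0.00000) = 0.00000.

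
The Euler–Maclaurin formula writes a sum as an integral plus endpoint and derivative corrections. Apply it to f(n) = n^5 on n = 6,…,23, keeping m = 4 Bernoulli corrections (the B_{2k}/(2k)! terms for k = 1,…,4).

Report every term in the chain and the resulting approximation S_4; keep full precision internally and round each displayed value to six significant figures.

S_4 ≈ 2.80030e+07

Integral: ∫_6^23 x^5 dx = 2.46649e+07.
½[f(6) + f(23)] = ½[7776.00 + 6.43634e+06] = 3.22206e+06.
Integral + boundary = 2.78869e+07.
Correction k=1: B_{2}/2! · (f^{(1)}(23) − f^{(1)}(6)) = 1/12 · (1.39920e+06 − 6480.00) = 116060.
After k=1: 2.80030e+07.
Correction k=2: B_{4}/4! · (f^{(3)}(23) − f^{(3)}(6)) = −1/720 · (31740.0 − 2160.00) = -41.0833.
After k=2: 2.80030e+07.
Correction k=3: B_{6}/6! · (f^{(5)}(23) − f^{(5)}(6)) = 1/30240 · (120.000 − 120.000) = 0.00000.
After k=3: 2.80030e+07.
Correction k=4: B_{8}/8! · (f^{(7)}(23) − f^{(7)}(6)) = −1/1209600 · (0.00000 − 0.00000) = 0.00000.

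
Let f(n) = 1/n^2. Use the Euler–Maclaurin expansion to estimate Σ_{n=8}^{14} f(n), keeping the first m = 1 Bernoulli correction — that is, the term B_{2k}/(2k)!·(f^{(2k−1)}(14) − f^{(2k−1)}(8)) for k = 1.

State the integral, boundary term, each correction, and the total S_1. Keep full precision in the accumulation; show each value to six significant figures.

S_1 ≈ 0.0641997

The integral term ∫_8^14 1/x^2 dx = 0.0535714.
½[f(8) + f(14)] = ½[0.0156250 + 0.00510204] = 0.0103635.
So far: 0.0639349.
k=1: B_{2}/(2)! × [f^{(1)}(14) − f^{(1)}(8)] = 1/12 × (-0.000728863 − (-0.00390625)) = 0.000264782.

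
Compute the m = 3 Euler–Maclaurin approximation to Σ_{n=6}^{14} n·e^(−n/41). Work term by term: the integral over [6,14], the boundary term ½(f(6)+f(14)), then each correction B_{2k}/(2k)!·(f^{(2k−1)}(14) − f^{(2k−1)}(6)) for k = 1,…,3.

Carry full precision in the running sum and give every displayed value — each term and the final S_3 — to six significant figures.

∫_6^14 x·e^(−x/41) dx evaluates to 61.9684.
Endpoint term: (f(6) + f(14))/2 = (5.18318 + 9.95021)/2 = 7.56669.
Integral + boundary = 69.5351.
Correction k=1: B_{2}/2! · (f^{(1)}(14) − f^{(1)}(6)) = 1/12 · (0.468041 − 0.737444) = -0.0224502.
Running total after k=1: 69.5127.
Correction k=2: B_{4}/4! · (f^{(3)}(14) − f^{(3)}(6)) = −1/720 · (0.00112403 − 0.00146649) = 4.75634e-07.
Running total after k=2: 69.5127.
Correction k=3: B_{6}/6! · (f^{(5)}(14) − f^{(5)}(6)) = 1/30240 · (1.17171e-06 − 1.48381e-06) = -1.03209e-11.

S_3 ≈ 69.5127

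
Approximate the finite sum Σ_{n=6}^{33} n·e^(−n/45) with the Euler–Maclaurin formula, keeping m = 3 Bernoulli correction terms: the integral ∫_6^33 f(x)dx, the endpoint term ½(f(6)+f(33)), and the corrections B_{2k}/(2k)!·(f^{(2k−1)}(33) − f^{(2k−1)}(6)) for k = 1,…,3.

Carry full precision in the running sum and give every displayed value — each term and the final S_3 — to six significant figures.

Integral: ∫_6^33 x·e^(−x/45) dx = 322.651.
Endpoint term: (f(6) + f(33))/2 = (5.25104 + 15.8501)/2 = 10.5506.
Running total after boundary: 333.202.
Correction k=1: B_{2}/2! · (f^{(1)}(33) − f^{(1)}(6)) = 1/12 · (0.128081 − 0.758484) = -0.0525335.
Partial sum through k=1: 333.149.
Correction k=2: B_{4}/4! · (f^{(3)}(33) − f^{(3)}(6)) = −1/720 · (0.000537626 − 0.00123893) = 9.74032e-07.
Partial sum through k=2: 333.149.
Correction k=3: B_{6}/6! · (f^{(5)}(33) − f^{(5)}(6)) = 1/30240 · (4.99754e-07 − 1.03867e-06) = -1.78211e-11.

S_3 ≈ 333.149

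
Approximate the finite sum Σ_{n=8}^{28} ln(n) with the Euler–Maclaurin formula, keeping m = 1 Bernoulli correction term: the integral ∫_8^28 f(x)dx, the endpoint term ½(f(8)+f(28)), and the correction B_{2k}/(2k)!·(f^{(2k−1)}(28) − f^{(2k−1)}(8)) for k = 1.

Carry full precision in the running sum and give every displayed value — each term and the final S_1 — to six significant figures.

The integral term ∫_8^28 ln(x) dx = 56.6662.
Endpoint term: (f(8) + f(28))/2 = (2.07944 + 3.33220)/2 = 2.70582.
So far: 59.3720.
Order-1 term: 1/12 · (0.0357143 − 0.125000) = -0.00744048.

S_1 ≈ 59.3646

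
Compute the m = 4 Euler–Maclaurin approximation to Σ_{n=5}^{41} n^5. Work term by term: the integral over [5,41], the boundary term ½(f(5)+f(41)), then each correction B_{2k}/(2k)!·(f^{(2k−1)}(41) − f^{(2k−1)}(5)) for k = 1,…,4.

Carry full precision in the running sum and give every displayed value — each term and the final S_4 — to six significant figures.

S_4 ≈ 8.50788e+08

∫_5^41 x^5 dx evaluates to 7.91681e+08.
Boundary: ½(f(5) + f(41)) = ½(3125.00 + 1.15856e+08) = 5.79297e+07.
So far: 8.49611e+08.
Order-1 term: 1/12 · (1.41288e+07 − 3125.00) = 1.17714e+06.
Running total after k=1: 8.50788e+08.
Order-2 term: −1/720 · (100860 − 1500.00) = -138.000.
Running total after k=2: 8.50788e+08.
Order-3 term: 1/30240 · (120.000 − 120.000) = 0.00000.
Running total after k=3: 8.50788e+08.
Order-4 term: −1/1209600 · (0.00000 − 0.00000) = 0.00000.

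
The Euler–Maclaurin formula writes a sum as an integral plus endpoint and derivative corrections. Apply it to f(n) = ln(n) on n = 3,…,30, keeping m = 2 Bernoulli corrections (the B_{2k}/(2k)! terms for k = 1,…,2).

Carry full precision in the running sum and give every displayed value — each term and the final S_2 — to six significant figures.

S_2 ≈ 73.9651

Integral: ∫_3^30 ln(x) dx = 71.7401.
½[f(3) + f(30)] = ½[1.09861 + 3.40120] = 2.24990.
Integral + boundary = 73.9900.
Order-1 term: 1/12 · (0.0333333 − 0.333333) = -0.0250000.
After k=1: 73.9650.
Order-2 term: −1/720 · (7.40741e-05 − 0.0740741) = 0.000102778.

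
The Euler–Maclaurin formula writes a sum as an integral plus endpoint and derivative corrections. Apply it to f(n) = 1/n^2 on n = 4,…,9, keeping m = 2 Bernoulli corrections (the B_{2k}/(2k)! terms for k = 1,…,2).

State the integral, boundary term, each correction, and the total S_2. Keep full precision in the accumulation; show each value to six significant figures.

S_2 ≈ 0.178655

The integral term ∫_4^9 1/x^2 dx = 0.138889.
Endpoint term: (f(4) + f(9))/2 = (0.0625000 + 0.0123457)/2 = 0.0374228.
So far: 0.176312.
Order-1 term: 1/12 · (-0.00274348 − (-0.0312500)) = 0.00237554.
After k=1: 0.178687.
Order-2 term: −1/720 · (-0.000406442 − (-0.0234375)) = -3.19876e-05.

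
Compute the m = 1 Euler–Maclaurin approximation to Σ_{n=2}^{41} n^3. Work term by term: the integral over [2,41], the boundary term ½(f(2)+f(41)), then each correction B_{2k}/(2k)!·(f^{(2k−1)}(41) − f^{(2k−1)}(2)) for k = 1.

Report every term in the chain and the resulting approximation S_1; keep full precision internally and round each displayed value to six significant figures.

S_1 ≈ 741320

The integral term ∫_2^41 x^3 dx = 706436.
Boundary: ½(f(2) + f(41)) = ½(8.00000 + 68921.0) = 34464.5.
Integral + boundary = 740901.
Order-1 term: 1/12 · (5043.00 − 12.0000) = 419.250.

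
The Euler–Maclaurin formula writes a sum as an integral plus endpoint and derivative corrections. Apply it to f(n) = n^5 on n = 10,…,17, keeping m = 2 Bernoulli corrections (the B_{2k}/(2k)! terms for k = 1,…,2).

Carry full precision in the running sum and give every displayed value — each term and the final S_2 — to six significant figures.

S_2 ≈ 4.64681e+06

∫_10^17 x^5 dx evaluates to 3.85626e+06.
½[f(10) + f(17)] = ½[100000 + 1.41986e+06] = 759928.
Integral + boundary = 4.61619e+06.
Correction k=1: B_{2}/2! · (f^{(1)}(17) − f^{(1)}(10)) = 1/12 · (417605 − 50000.0) = 30633.8.
After k=1: 4.64682e+06.
Correction k=2: B_{4}/4! · (f^{(3)}(17) − f^{(3)}(10)) = −1/720 · (17340.0 − 6000.00) = -15.7500.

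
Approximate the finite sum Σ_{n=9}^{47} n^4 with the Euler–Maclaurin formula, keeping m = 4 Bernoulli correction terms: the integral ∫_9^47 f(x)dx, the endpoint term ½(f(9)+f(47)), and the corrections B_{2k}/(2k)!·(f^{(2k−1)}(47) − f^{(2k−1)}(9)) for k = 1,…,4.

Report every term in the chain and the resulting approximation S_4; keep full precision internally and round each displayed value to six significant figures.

S_4 ≈ 4.83347e+07

∫_9^47 x^4 dx evaluates to 4.58572e+07.
Endpoint term: (f(9) + f(47))/2 = (6561.00 + 4.87968e+06)/2 = 2.44312e+06.
So far: 4.83003e+07.
Order-1 term: 1/12 · (415292 − 2916.00) = 34364.7.
Running total after k=1: 4.83347e+07.
Order-2 term: −1/720 · (1128.00 − 216.000) = -1.26667.
Running total after k=2: 4.83347e+07.
Order-3 term: 1/30240 · (0.00000 − 0.00000) = 0.00000.
Running total after k=3: 4.83347e+07.
Order-4 term: −1/1209600 · (0.00000 − 0.00000) = 0.00000.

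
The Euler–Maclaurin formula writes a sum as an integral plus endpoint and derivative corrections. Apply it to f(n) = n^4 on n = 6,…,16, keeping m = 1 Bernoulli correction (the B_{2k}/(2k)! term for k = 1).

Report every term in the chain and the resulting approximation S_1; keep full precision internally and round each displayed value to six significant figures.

S_1 ≈ 242869

The integral term ∫_6^16 x^4 dx = 208160.
Endpoint term: (f(6) + f(16))/2 = (1296.00 + 65536.0)/2 = 33416.0.
Running total after boundary: 241576.
k=1: B_{2}/(2)! × [f^{(1)}(16) − f^{(1)}(6)] = 1/12 × (16384.0 − 864.000) = 1293.33.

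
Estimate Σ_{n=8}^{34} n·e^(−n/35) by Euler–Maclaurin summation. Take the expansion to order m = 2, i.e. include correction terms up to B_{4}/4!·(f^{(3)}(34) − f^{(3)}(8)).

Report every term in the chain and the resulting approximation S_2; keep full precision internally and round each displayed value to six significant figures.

S_2 ≈ 292.872

The integral term ∫_8^34 x·e^(−x/35) dx = 283.304.
Boundary: ½(f(8) + f(34)) = ½(6.36536 + 12.8704) = 9.61789.
So far: 292.922.
Correction k=1: B_{2}/2! · (f^{(1)}(34) − f^{(1)}(8)) = 1/12 · (0.0108155 − 0.613802) = -0.0502489.
After k=1: 292.872.
Correction k=2: B_{4}/4! · (f^{(3)}(34) − f^{(3)}(8)) = −1/720 · (0.000626857 − 0.00180012) = 1.62953e-06.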